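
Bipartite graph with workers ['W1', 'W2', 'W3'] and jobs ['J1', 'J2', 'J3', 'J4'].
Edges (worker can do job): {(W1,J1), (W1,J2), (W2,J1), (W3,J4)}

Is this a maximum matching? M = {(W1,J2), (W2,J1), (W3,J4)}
Yes, size 3 is maximum

Proposed matching has size 3.
Maximum matching size for this graph: 3.

This is a maximum matching.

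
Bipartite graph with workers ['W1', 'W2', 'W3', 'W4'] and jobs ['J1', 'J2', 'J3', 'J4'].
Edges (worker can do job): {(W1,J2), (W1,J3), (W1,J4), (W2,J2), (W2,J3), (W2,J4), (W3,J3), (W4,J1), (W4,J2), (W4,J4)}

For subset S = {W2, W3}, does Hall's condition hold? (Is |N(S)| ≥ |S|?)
Yes: |N(S)| = 3, |S| = 2

Subset S = {W2, W3}
Neighbors N(S) = {J2, J3, J4}

|N(S)| = 3, |S| = 2
Hall's condition: |N(S)| ≥ |S| is satisfied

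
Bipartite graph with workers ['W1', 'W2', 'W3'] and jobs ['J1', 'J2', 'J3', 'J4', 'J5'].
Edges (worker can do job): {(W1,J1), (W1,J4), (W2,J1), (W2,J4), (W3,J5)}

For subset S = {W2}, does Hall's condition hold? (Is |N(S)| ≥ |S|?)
Yes: |N(S)| = 2, |S| = 1

Subset S = {W2}
Neighbors N(S) = {J1, J4}

|N(S)| = 2, |S| = 1
Hall's condition: |N(S)| ≥ |S| is satisfied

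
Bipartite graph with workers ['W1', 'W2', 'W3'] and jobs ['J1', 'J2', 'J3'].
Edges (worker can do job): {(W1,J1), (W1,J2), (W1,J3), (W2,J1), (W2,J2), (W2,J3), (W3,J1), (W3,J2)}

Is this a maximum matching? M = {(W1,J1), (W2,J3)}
No, size 2 is not maximum

Proposed matching has size 2.
Maximum matching size for this graph: 3.

This is NOT maximum - can be improved to size 3.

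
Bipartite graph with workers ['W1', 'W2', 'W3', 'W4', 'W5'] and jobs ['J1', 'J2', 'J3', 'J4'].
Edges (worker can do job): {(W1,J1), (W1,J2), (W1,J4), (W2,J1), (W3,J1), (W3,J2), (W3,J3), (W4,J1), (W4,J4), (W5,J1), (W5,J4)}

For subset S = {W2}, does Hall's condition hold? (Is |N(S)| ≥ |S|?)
Yes: |N(S)| = 1, |S| = 1

Subset S = {W2}
Neighbors N(S) = {J1}

|N(S)| = 1, |S| = 1
Hall's condition: |N(S)| ≥ |S| is satisfied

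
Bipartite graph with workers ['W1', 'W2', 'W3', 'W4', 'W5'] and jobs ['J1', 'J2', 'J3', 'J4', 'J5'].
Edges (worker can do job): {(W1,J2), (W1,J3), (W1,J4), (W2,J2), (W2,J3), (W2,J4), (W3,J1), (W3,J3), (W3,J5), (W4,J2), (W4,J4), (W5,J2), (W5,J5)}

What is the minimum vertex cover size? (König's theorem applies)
Minimum vertex cover size = 5

By König's theorem: in bipartite graphs,
min vertex cover = max matching = 5

Maximum matching has size 5, so minimum vertex cover also has size 5.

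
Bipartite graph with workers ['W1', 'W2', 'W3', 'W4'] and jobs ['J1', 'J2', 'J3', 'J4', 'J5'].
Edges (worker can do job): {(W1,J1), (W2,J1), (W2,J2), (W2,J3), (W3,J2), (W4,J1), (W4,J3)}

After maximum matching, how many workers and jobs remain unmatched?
Unmatched: 1 workers, 2 jobs

Maximum matching size: 3
Workers: 4 total, 3 matched, 1 unmatched
Jobs: 5 total, 3 matched, 2 unmatched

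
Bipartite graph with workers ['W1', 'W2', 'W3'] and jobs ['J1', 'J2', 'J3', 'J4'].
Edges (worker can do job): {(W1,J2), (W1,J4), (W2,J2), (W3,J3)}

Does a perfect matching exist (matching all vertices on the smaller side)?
Yes, perfect matching exists (size 3)

Perfect matching: {(W1,J4), (W2,J2), (W3,J3)}
All 3 vertices on the smaller side are matched.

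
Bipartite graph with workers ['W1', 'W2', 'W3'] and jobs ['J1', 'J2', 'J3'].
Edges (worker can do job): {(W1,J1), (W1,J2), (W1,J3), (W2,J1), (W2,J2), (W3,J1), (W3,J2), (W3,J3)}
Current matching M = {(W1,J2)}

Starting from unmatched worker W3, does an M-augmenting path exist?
Yes: W3 → J3

An M-augmenting path alternates non-matching / matching edges, starting and ending at unmatched vertices.
Path: W3 → J3
(J3 is unmatched in M, so the path is augmenting.)
Flipping edges along this path would increase |M| from 1 to 2.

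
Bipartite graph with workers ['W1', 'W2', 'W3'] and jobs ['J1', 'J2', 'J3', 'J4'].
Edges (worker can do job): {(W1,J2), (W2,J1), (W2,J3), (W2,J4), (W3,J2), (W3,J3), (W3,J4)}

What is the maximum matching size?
Maximum matching size = 3

Maximum matching: {(W1,J2), (W2,J4), (W3,J3)}
Size: 3

This assigns 3 workers to 3 distinct jobs.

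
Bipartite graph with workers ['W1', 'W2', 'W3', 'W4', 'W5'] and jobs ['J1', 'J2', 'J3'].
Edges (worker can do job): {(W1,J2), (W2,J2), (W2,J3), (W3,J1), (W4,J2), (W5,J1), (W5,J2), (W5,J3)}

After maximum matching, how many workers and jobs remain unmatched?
Unmatched: 2 workers, 0 jobs

Maximum matching size: 3
Workers: 5 total, 3 matched, 2 unmatched
Jobs: 3 total, 3 matched, 0 unmatched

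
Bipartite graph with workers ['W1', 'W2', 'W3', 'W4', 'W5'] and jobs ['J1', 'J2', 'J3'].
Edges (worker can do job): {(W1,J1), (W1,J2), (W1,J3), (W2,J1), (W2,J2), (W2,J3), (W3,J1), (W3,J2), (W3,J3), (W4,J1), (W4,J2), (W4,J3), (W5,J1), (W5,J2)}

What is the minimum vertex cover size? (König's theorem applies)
Minimum vertex cover size = 3

By König's theorem: in bipartite graphs,
min vertex cover = max matching = 3

Maximum matching has size 3, so minimum vertex cover also has size 3.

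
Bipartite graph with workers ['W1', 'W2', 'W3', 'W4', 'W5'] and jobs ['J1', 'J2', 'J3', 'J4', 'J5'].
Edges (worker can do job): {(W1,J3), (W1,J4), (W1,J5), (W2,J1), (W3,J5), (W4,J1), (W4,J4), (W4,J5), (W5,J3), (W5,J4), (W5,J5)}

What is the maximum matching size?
Maximum matching size = 4

Maximum matching: {(W1,J4), (W3,J5), (W4,J1), (W5,J3)}
Size: 4

This assigns 4 workers to 4 distinct jobs.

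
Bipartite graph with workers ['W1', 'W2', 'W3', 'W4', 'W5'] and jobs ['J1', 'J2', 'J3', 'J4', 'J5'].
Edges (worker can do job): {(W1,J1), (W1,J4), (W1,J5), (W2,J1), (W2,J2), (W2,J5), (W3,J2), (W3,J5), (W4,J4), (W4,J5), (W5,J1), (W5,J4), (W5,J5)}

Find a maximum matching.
Matching: {(W2,J2), (W3,J5), (W4,J4), (W5,J1)}

Maximum matching (size 4):
  W2 → J2
  W3 → J5
  W4 → J4
  W5 → J1

Each worker is assigned to at most one job, and each job to at most one worker.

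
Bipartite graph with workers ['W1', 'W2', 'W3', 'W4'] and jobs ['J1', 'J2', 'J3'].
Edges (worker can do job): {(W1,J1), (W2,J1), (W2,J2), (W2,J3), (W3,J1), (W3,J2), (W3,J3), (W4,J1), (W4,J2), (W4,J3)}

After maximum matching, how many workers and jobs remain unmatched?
Unmatched: 1 workers, 0 jobs

Maximum matching size: 3
Workers: 4 total, 3 matched, 1 unmatched
Jobs: 3 total, 3 matched, 0 unmatched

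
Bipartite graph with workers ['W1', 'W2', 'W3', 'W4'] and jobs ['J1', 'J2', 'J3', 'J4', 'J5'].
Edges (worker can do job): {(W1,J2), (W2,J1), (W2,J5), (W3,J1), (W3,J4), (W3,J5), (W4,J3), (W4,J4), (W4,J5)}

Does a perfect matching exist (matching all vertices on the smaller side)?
Yes, perfect matching exists (size 4)

Perfect matching: {(W1,J2), (W2,J5), (W3,J1), (W4,J3)}
All 4 vertices on the smaller side are matched.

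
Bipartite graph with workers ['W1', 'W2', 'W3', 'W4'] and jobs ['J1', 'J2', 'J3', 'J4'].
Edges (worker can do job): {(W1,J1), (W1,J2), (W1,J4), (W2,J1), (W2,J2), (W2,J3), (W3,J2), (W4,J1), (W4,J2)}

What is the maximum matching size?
Maximum matching size = 4

Maximum matching: {(W1,J4), (W2,J3), (W3,J2), (W4,J1)}
Size: 4

This assigns 4 workers to 4 distinct jobs.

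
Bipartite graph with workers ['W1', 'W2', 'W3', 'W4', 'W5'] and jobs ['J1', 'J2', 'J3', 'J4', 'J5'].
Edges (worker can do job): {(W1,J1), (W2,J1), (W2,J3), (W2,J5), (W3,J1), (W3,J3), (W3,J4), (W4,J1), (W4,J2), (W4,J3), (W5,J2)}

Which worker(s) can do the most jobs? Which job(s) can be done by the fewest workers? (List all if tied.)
Most versatile: W2, W3, W4 (3 jobs); Least covered: J4, J5 (1 workers)

Worker degrees (jobs they can do): W1:1, W2:3, W3:3, W4:3, W5:1
Job degrees (workers who can do it): J1:4, J2:2, J3:3, J4:1, J5:1

Maximum worker degree is 3, achieved by: W2, W3, W4
Minimum job degree is 1, achieved by: J4, J5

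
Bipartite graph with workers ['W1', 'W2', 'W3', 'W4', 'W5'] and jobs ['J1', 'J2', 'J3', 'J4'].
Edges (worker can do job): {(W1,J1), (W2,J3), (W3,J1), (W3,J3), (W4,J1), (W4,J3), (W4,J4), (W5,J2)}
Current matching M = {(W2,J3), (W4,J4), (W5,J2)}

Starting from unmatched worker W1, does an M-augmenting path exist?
Yes: W1 → J1

An M-augmenting path alternates non-matching / matching edges, starting and ending at unmatched vertices.
Path: W1 → J1
(J1 is unmatched in M, so the path is augmenting.)
Flipping edges along this path would increase |M| from 3 to 4.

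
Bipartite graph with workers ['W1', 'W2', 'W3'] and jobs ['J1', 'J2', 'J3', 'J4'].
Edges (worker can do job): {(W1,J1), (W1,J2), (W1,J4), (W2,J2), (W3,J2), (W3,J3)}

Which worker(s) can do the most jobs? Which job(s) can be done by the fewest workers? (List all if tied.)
Most versatile: W1 (3 jobs); Least covered: J1, J3, J4 (1 workers)

Worker degrees (jobs they can do): W1:3, W2:1, W3:2
Job degrees (workers who can do it): J1:1, J2:3, J3:1, J4:1

Maximum worker degree is 3, achieved by: W1
Minimum job degree is 1, achieved by: J1, J3, J4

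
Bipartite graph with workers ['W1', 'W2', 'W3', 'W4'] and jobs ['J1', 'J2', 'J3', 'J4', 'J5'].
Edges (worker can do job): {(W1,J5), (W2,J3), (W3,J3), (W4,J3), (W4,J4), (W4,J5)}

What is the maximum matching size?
Maximum matching size = 3

Maximum matching: {(W1,J5), (W3,J3), (W4,J4)}
Size: 3

This assigns 3 workers to 3 distinct jobs.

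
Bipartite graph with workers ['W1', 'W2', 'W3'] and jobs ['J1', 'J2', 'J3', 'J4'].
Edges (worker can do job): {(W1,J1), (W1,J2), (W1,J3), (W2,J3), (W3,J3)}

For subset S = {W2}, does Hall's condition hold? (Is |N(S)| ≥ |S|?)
Yes: |N(S)| = 1, |S| = 1

Subset S = {W2}
Neighbors N(S) = {J3}

|N(S)| = 1, |S| = 1
Hall's condition: |N(S)| ≥ |S| is satisfied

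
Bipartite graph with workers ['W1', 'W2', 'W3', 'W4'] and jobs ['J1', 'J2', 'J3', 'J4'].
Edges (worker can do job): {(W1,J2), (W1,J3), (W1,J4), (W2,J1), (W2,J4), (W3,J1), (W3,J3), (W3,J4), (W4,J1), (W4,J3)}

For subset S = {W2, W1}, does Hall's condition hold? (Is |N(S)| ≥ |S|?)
Yes: |N(S)| = 4, |S| = 2

Subset S = {W2, W1}
Neighbors N(S) = {J1, J2, J3, J4}

|N(S)| = 4, |S| = 2
Hall's condition: |N(S)| ≥ |S| is satisfied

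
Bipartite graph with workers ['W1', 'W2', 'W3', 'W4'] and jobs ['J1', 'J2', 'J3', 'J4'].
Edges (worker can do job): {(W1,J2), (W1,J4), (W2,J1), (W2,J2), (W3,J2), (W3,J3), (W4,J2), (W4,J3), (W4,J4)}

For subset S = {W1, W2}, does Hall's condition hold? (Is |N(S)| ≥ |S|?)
Yes: |N(S)| = 3, |S| = 2

Subset S = {W1, W2}
Neighbors N(S) = {J1, J2, J4}

|N(S)| = 3, |S| = 2
Hall's condition: |N(S)| ≥ |S| is satisfied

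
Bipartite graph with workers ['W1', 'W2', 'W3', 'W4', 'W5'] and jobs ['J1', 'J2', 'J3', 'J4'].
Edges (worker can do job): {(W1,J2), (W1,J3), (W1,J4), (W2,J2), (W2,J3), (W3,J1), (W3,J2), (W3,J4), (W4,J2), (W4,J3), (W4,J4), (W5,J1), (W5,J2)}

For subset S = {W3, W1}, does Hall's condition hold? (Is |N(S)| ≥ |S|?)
Yes: |N(S)| = 4, |S| = 2

Subset S = {W3, W1}
Neighbors N(S) = {J1, J2, J3, J4}

|N(S)| = 4, |S| = 2
Hall's condition: |N(S)| ≥ |S| is satisfied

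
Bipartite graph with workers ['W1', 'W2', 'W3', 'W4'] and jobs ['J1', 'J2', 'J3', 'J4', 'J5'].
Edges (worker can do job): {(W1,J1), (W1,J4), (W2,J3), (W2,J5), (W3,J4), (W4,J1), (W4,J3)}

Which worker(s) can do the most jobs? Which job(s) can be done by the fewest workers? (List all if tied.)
Most versatile: W1, W2, W4 (2 jobs); Least covered: J2 (0 workers)

Worker degrees (jobs they can do): W1:2, W2:2, W3:1, W4:2
Job degrees (workers who can do it): J1:2, J2:0, J3:2, J4:2, J5:1

Maximum worker degree is 2, achieved by: W1, W2, W4
Minimum job degree is 0, achieved by: J2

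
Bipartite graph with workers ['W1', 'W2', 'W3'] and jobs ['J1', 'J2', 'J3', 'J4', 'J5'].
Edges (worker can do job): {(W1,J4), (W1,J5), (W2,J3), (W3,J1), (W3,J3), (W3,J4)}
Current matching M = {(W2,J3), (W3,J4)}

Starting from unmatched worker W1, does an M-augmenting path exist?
Yes: W1 → J5

An M-augmenting path alternates non-matching / matching edges, starting and ending at unmatched vertices.
Path: W1 → J5
(J5 is unmatched in M, so the path is augmenting.)
Flipping edges along this path would increase |M| from 2 to 3.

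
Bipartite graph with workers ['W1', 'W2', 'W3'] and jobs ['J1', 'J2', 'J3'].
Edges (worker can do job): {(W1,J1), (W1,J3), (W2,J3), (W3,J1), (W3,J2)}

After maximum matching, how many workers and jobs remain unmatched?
Unmatched: 0 workers, 0 jobs

Maximum matching size: 3
Workers: 3 total, 3 matched, 0 unmatched
Jobs: 3 total, 3 matched, 0 unmatched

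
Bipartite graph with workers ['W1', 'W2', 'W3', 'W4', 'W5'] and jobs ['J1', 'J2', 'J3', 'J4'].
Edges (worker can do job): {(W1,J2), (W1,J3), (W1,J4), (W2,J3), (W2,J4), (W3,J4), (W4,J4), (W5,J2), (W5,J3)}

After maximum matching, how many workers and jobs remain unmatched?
Unmatched: 2 workers, 1 jobs

Maximum matching size: 3
Workers: 5 total, 3 matched, 2 unmatched
Jobs: 4 total, 3 matched, 1 unmatched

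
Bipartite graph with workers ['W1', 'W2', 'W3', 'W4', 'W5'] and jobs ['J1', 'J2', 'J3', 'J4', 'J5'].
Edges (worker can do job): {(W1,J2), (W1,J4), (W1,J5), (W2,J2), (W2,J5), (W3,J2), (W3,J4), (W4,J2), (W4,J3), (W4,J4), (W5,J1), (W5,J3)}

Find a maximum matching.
Matching: {(W1,J5), (W2,J2), (W3,J4), (W4,J3), (W5,J1)}

Maximum matching (size 5):
  W1 → J5
  W2 → J2
  W3 → J4
  W4 → J3
  W5 → J1

Each worker is assigned to at most one job, and each job to at most one worker.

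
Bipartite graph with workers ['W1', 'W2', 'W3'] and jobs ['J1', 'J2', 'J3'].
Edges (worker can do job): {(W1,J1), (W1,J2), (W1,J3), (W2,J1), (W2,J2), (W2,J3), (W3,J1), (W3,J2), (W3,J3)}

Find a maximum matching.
Matching: {(W1,J2), (W2,J1), (W3,J3)}

Maximum matching (size 3):
  W1 → J2
  W2 → J1
  W3 → J3

Each worker is assigned to at most one job, and each job to at most one worker.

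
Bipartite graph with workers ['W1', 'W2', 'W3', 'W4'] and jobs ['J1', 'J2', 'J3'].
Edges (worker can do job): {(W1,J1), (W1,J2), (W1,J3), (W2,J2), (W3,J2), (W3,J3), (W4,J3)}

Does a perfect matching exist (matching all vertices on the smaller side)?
Yes, perfect matching exists (size 3)

Perfect matching: {(W1,J1), (W3,J2), (W4,J3)}
All 3 vertices on the smaller side are matched.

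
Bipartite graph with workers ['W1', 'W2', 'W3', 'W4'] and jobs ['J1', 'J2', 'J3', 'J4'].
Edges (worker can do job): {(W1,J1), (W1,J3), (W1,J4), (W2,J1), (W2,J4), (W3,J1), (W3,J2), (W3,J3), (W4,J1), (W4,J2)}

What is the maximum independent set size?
Maximum independent set = 4

By König's theorem:
- Min vertex cover = Max matching = 4
- Max independent set = Total vertices - Min vertex cover
- Max independent set = 8 - 4 = 4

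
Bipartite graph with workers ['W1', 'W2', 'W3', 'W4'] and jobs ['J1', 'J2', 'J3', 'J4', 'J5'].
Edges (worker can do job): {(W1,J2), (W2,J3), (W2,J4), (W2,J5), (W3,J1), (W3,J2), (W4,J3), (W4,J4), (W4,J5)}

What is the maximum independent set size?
Maximum independent set = 5

By König's theorem:
- Min vertex cover = Max matching = 4
- Max independent set = Total vertices - Min vertex cover
- Max independent set = 9 - 4 = 5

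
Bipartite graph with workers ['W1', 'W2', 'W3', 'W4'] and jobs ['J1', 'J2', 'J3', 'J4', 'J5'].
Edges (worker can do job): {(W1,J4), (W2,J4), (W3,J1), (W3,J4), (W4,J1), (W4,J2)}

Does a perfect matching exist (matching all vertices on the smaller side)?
No, maximum matching has size 3 < 4

Maximum matching has size 3, need 4 for perfect matching.
Unmatched workers: ['W2']
Unmatched jobs: ['J3', 'J5']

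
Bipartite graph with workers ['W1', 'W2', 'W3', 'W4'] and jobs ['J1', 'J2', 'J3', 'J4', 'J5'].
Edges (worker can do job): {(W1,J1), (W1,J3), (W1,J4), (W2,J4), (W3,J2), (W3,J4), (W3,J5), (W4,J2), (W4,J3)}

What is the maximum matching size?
Maximum matching size = 4

Maximum matching: {(W1,J1), (W2,J4), (W3,J5), (W4,J2)}
Size: 4

This assigns 4 workers to 4 distinct jobs.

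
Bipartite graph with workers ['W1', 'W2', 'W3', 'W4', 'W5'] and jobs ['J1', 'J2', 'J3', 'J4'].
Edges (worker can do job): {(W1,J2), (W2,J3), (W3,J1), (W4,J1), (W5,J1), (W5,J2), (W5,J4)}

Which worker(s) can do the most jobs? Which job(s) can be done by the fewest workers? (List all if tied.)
Most versatile: W5 (3 jobs); Least covered: J3, J4 (1 workers)

Worker degrees (jobs they can do): W1:1, W2:1, W3:1, W4:1, W5:3
Job degrees (workers who can do it): J1:3, J2:2, J3:1, J4:1

Maximum worker degree is 3, achieved by: W5
Minimum job degree is 1, achieved by: J3, J4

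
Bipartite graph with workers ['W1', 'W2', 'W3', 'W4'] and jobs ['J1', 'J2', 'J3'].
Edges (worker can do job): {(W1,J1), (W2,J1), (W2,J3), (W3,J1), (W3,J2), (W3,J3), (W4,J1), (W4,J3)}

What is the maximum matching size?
Maximum matching size = 3

Maximum matching: {(W1,J1), (W3,J2), (W4,J3)}
Size: 3

This assigns 3 workers to 3 distinct jobs.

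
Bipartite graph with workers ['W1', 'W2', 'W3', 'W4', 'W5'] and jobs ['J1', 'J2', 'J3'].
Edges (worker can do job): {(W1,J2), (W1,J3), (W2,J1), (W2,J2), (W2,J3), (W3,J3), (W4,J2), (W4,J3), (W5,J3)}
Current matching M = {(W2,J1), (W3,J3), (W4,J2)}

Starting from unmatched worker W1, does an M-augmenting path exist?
No augmenting path from W1

Alternating search from W1 reaches jobs: {J2, J3}.
Every reachable job is already matched in M, and following those matched edges back to workers exposes no further unvisited jobs.
No M-augmenting path from W1 exists.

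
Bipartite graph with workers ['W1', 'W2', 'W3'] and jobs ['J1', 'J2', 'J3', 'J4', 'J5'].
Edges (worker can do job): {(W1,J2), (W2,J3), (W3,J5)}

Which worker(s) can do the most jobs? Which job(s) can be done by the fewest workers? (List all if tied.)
Most versatile: W1, W2, W3 (1 jobs); Least covered: J1, J4 (0 workers)

Worker degrees (jobs they can do): W1:1, W2:1, W3:1
Job degrees (workers who can do it): J1:0, J2:1, J3:1, J4:0, J5:1

Maximum worker degree is 1, achieved by: W1, W2, W3
Minimum job degree is 0, achieved by: J1, J4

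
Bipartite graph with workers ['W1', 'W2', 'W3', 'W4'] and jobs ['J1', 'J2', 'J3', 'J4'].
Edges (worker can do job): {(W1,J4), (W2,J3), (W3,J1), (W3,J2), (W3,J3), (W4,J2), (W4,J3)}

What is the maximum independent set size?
Maximum independent set = 4

By König's theorem:
- Min vertex cover = Max matching = 4
- Max independent set = Total vertices - Min vertex cover
- Max independent set = 8 - 4 = 4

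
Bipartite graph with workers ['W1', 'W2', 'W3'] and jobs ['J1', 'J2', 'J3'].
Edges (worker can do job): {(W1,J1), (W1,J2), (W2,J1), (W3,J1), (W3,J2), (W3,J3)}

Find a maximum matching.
Matching: {(W1,J2), (W2,J1), (W3,J3)}

Maximum matching (size 3):
  W1 → J2
  W2 → J1
  W3 → J3

Each worker is assigned to at most one job, and each job to at most one worker.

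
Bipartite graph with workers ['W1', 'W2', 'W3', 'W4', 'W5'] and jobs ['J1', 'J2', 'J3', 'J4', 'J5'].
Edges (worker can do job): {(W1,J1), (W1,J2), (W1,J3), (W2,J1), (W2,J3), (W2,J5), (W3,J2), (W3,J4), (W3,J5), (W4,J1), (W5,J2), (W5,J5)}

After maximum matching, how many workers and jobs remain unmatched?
Unmatched: 0 workers, 0 jobs

Maximum matching size: 5
Workers: 5 total, 5 matched, 0 unmatched
Jobs: 5 total, 5 matched, 0 unmatched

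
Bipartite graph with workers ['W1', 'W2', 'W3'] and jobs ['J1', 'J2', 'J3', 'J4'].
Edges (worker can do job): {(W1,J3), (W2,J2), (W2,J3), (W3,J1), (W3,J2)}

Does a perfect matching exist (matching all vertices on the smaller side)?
Yes, perfect matching exists (size 3)

Perfect matching: {(W1,J3), (W2,J2), (W3,J1)}
All 3 vertices on the smaller side are matched.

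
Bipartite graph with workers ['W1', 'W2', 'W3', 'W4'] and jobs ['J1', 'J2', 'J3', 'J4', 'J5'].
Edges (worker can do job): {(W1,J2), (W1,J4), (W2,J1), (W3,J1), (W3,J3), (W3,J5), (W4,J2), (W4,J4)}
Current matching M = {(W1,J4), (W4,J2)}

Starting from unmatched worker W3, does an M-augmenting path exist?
Yes: W3 → J1

An M-augmenting path alternates non-matching / matching edges, starting and ending at unmatched vertices.
Path: W3 → J1
(J1 is unmatched in M, so the path is augmenting.)
Flipping edges along this path would increase |M| from 2 to 3.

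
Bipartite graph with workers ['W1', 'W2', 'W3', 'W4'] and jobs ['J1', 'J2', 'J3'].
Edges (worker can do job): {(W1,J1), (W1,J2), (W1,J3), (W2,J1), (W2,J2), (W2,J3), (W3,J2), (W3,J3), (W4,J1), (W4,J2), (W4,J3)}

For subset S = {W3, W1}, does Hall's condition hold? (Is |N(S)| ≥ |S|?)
Yes: |N(S)| = 3, |S| = 2

Subset S = {W3, W1}
Neighbors N(S) = {J1, J2, J3}

|N(S)| = 3, |S| = 2
Hall's condition: |N(S)| ≥ |S| is satisfied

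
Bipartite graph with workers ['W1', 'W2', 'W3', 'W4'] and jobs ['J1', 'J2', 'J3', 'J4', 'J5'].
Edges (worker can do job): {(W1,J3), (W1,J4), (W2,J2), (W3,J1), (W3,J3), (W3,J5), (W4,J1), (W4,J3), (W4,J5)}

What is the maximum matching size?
Maximum matching size = 4

Maximum matching: {(W1,J3), (W2,J2), (W3,J5), (W4,J1)}
Size: 4

This assigns 4 workers to 4 distinct jobs.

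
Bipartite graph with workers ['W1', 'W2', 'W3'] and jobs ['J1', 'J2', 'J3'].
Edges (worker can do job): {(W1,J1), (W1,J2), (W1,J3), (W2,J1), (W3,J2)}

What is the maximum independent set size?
Maximum independent set = 3

By König's theorem:
- Min vertex cover = Max matching = 3
- Max independent set = Total vertices - Min vertex cover
- Max independent set = 6 - 3 = 3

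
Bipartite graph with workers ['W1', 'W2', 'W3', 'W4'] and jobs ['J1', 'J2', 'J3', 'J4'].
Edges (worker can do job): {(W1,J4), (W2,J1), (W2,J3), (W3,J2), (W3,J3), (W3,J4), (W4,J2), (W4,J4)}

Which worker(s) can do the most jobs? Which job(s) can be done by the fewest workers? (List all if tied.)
Most versatile: W3 (3 jobs); Least covered: J1 (1 workers)

Worker degrees (jobs they can do): W1:1, W2:2, W3:3, W4:2
Job degrees (workers who can do it): J1:1, J2:2, J3:2, J4:3

Maximum worker degree is 3, achieved by: W3
Minimum job degree is 1, achieved by: J1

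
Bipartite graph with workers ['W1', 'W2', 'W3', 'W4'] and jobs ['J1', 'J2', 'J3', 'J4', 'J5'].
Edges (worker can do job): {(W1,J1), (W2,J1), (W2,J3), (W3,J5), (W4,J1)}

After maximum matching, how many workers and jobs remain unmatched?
Unmatched: 1 workers, 2 jobs

Maximum matching size: 3
Workers: 4 total, 3 matched, 1 unmatched
Jobs: 5 total, 3 matched, 2 unmatched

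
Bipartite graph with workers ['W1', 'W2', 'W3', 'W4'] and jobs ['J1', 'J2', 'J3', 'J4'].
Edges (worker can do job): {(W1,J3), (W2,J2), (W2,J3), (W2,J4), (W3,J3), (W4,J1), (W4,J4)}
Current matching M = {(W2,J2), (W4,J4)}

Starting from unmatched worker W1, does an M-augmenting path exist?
Yes: W1 → J3

An M-augmenting path alternates non-matching / matching edges, starting and ending at unmatched vertices.
Path: W1 → J3
(J3 is unmatched in M, so the path is augmenting.)
Flipping edges along this path would increase |M| from 2 to 3.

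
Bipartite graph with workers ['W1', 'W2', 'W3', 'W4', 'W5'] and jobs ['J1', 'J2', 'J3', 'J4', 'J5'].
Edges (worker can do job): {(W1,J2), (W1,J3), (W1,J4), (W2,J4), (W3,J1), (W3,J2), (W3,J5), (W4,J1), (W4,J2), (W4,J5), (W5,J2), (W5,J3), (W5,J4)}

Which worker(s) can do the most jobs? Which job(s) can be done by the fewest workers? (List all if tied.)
Most versatile: W1, W3, W4, W5 (3 jobs); Least covered: J1, J3, J5 (2 workers)

Worker degrees (jobs they can do): W1:3, W2:1, W3:3, W4:3, W5:3
Job degrees (workers who can do it): J1:2, J2:4, J3:2, J4:3, J5:2

Maximum worker degree is 3, achieved by: W1, W3, W4, W5
Minimum job degree is 2, achieved by: J1, J3, J5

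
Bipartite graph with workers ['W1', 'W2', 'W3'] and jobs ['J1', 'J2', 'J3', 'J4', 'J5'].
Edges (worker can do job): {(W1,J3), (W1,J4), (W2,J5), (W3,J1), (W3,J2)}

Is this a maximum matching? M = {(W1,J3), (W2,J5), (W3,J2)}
Yes, size 3 is maximum

Proposed matching has size 3.
Maximum matching size for this graph: 3.

This is a maximum matching.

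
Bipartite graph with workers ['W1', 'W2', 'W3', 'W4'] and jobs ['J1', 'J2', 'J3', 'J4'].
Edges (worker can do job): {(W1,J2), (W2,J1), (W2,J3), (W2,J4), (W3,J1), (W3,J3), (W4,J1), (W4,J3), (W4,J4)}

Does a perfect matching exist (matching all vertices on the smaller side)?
Yes, perfect matching exists (size 4)

Perfect matching: {(W1,J2), (W2,J4), (W3,J1), (W4,J3)}
All 4 vertices on the smaller side are matched.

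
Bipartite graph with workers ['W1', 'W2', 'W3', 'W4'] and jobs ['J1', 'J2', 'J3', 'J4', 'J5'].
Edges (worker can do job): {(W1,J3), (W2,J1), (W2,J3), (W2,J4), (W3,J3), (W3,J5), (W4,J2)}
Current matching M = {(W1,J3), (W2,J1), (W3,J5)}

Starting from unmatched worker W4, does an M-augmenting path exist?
Yes: W4 → J2

An M-augmenting path alternates non-matching / matching edges, starting and ending at unmatched vertices.
Path: W4 → J2
(J2 is unmatched in M, so the path is augmenting.)
Flipping edges along this path would increase |M| from 3 to 4.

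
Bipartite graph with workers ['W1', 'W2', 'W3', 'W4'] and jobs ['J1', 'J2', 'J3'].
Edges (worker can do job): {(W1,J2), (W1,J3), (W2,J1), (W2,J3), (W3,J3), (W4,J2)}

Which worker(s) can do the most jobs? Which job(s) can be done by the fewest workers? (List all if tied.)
Most versatile: W1, W2 (2 jobs); Least covered: J1 (1 workers)

Worker degrees (jobs they can do): W1:2, W2:2, W3:1, W4:1
Job degrees (workers who can do it): J1:1, J2:2, J3:3

Maximum worker degree is 2, achieved by: W1, W2
Minimum job degree is 1, achieved by: J1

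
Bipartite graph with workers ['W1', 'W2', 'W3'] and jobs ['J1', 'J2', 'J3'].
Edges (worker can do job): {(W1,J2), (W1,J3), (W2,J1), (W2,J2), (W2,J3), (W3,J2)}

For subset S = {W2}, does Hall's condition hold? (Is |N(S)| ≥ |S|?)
Yes: |N(S)| = 3, |S| = 1

Subset S = {W2}
Neighbors N(S) = {J1, J2, J3}

|N(S)| = 3, |S| = 1
Hall's condition: |N(S)| ≥ |S| is satisfied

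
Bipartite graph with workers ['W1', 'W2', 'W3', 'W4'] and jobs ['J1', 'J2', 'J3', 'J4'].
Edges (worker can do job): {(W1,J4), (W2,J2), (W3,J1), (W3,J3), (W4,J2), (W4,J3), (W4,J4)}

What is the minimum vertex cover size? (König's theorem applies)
Minimum vertex cover size = 4

By König's theorem: in bipartite graphs,
min vertex cover = max matching = 4

Maximum matching has size 4, so minimum vertex cover also has size 4.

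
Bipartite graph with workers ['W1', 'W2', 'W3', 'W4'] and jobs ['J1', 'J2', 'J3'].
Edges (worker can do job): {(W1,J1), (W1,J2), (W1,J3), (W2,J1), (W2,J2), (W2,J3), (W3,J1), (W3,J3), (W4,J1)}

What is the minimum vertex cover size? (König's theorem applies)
Minimum vertex cover size = 3

By König's theorem: in bipartite graphs,
min vertex cover = max matching = 3

Maximum matching has size 3, so minimum vertex cover also has size 3.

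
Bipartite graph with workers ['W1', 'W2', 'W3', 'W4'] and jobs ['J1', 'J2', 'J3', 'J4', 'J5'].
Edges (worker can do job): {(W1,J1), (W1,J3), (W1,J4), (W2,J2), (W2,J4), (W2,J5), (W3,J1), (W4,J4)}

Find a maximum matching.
Matching: {(W1,J3), (W2,J2), (W3,J1), (W4,J4)}

Maximum matching (size 4):
  W1 → J3
  W2 → J2
  W3 → J1
  W4 → J4

Each worker is assigned to at most one job, and each job to at most one worker.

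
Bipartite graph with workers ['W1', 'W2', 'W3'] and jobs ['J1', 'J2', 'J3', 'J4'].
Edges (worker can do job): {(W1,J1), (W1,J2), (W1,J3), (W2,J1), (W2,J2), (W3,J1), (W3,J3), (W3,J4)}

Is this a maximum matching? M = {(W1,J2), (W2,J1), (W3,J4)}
Yes, size 3 is maximum

Proposed matching has size 3.
Maximum matching size for this graph: 3.

This is a maximum matching.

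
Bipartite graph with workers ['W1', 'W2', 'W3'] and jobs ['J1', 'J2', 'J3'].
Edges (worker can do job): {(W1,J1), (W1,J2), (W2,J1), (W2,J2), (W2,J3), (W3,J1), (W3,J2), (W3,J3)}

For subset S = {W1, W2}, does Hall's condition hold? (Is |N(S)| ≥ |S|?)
Yes: |N(S)| = 3, |S| = 2

Subset S = {W1, W2}
Neighbors N(S) = {J1, J2, J3}

|N(S)| = 3, |S| = 2
Hall's condition: |N(S)| ≥ |S| is satisfied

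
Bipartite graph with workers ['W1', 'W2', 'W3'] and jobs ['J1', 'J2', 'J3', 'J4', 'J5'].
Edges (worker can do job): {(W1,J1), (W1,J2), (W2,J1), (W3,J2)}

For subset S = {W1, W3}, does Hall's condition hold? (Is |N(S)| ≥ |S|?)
Yes: |N(S)| = 2, |S| = 2

Subset S = {W1, W3}
Neighbors N(S) = {J1, J2}

|N(S)| = 2, |S| = 2
Hall's condition: |N(S)| ≥ |S| is satisfied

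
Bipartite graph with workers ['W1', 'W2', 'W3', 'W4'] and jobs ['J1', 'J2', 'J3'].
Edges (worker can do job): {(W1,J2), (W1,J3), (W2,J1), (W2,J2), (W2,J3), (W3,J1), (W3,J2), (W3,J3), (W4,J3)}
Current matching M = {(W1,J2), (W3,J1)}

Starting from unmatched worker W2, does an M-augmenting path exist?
Yes: W2 → J2 → W1 → J3

An M-augmenting path alternates non-matching / matching edges, starting and ending at unmatched vertices.
Path: W2 → J2 → W1 → J3
(J3 is unmatched in M, so the path is augmenting.)
Flipping edges along this path would increase |M| from 2 to 3.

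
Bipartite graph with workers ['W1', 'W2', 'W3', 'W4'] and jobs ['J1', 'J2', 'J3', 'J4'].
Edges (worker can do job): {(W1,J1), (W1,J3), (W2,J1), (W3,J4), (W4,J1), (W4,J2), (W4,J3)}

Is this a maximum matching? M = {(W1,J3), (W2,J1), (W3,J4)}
No, size 3 is not maximum

Proposed matching has size 3.
Maximum matching size for this graph: 4.

This is NOT maximum - can be improved to size 4.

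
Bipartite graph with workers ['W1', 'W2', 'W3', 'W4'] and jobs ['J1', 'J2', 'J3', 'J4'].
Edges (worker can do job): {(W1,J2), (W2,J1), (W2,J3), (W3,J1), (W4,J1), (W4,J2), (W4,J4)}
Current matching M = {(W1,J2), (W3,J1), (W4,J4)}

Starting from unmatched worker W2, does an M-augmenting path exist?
Yes: W2 → J3

An M-augmenting path alternates non-matching / matching edges, starting and ending at unmatched vertices.
Path: W2 → J3
(J3 is unmatched in M, so the path is augmenting.)
Flipping edges along this path would increase |M| from 3 to 4.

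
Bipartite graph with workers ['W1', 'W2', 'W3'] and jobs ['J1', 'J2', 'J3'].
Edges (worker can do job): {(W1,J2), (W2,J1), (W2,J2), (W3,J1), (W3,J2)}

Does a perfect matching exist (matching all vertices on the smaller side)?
No, maximum matching has size 2 < 3

Maximum matching has size 2, need 3 for perfect matching.
Unmatched workers: ['W1']
Unmatched jobs: ['J3']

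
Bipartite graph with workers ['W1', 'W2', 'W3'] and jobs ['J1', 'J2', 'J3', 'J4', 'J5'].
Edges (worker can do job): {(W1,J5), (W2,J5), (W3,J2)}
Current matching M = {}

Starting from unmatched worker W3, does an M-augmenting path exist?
Yes: W3 → J2

An M-augmenting path alternates non-matching / matching edges, starting and ending at unmatched vertices.
Path: W3 → J2
(J2 is unmatched in M, so the path is augmenting.)
Flipping edges along this path would increase |M| from 0 to 1.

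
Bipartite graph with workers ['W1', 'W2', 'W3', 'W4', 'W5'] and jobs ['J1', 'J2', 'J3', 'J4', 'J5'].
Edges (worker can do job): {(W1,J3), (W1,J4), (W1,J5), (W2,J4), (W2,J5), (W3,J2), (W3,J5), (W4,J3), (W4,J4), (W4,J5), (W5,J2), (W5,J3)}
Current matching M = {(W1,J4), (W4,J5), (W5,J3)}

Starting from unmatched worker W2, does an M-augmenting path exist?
Yes: W2 → J4 → W1 → J5 → W4 → J3 → W5 → J2

An M-augmenting path alternates non-matching / matching edges, starting and ending at unmatched vertices.
Path: W2 → J4 → W1 → J5 → W4 → J3 → W5 → J2
(J2 is unmatched in M, so the path is augmenting.)
Flipping edges along this path would increase |M| from 3 to 4.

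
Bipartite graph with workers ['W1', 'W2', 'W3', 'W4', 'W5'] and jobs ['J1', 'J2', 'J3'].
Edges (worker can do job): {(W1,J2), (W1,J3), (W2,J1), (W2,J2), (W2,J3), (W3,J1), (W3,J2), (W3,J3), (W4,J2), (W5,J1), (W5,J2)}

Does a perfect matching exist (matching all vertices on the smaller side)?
Yes, perfect matching exists (size 3)

Perfect matching: {(W1,J3), (W3,J2), (W5,J1)}
All 3 vertices on the smaller side are matched.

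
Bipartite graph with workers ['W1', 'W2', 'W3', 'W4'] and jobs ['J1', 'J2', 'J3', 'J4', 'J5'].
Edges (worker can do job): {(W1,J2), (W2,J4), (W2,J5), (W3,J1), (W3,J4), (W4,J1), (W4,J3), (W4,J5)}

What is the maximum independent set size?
Maximum independent set = 5

By König's theorem:
- Min vertex cover = Max matching = 4
- Max independent set = Total vertices - Min vertex cover
- Max independent set = 9 - 4 = 5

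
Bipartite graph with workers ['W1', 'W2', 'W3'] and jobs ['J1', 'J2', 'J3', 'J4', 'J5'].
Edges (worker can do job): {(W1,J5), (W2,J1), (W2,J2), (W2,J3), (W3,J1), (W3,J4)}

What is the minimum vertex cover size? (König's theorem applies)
Minimum vertex cover size = 3

By König's theorem: in bipartite graphs,
min vertex cover = max matching = 3

Maximum matching has size 3, so minimum vertex cover also has size 3.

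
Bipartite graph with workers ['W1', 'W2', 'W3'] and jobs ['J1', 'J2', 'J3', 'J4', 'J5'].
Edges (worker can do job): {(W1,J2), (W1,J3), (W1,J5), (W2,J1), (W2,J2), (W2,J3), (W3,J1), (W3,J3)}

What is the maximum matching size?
Maximum matching size = 3

Maximum matching: {(W1,J5), (W2,J2), (W3,J3)}
Size: 3

This assigns 3 workers to 3 distinct jobs.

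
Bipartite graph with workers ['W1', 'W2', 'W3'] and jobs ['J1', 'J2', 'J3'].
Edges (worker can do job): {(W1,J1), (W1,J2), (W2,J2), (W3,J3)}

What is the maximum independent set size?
Maximum independent set = 3

By König's theorem:
- Min vertex cover = Max matching = 3
- Max independent set = Total vertices - Min vertex cover
- Max independent set = 6 - 3 = 3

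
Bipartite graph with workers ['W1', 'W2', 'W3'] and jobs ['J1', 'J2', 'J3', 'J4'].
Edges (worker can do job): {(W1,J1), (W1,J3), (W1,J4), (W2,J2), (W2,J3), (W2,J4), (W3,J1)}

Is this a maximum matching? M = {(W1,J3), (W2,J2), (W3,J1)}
Yes, size 3 is maximum

Proposed matching has size 3.
Maximum matching size for this graph: 3.

This is a maximum matching.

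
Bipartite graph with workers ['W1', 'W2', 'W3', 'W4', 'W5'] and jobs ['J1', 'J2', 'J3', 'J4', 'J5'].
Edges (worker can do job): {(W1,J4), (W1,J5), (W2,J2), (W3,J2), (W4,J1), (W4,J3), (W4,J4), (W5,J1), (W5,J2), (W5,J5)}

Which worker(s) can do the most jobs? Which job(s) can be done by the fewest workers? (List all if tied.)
Most versatile: W4, W5 (3 jobs); Least covered: J3 (1 workers)

Worker degrees (jobs they can do): W1:2, W2:1, W3:1, W4:3, W5:3
Job degrees (workers who can do it): J1:2, J2:3, J3:1, J4:2, J5:2

Maximum worker degree is 3, achieved by: W4, W5
Minimum job degree is 1, achieved by: J3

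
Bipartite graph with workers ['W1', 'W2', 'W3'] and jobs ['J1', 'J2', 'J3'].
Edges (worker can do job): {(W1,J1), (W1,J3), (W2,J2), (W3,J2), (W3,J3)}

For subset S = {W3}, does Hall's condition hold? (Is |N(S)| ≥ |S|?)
Yes: |N(S)| = 2, |S| = 1

Subset S = {W3}
Neighbors N(S) = {J2, J3}

|N(S)| = 2, |S| = 1
Hall's condition: |N(S)| ≥ |S| is satisfied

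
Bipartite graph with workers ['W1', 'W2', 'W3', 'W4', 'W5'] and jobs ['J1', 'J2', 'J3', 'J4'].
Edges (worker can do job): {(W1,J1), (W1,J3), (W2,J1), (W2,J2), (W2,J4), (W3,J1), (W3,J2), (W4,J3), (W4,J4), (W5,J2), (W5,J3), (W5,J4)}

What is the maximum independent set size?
Maximum independent set = 5

By König's theorem:
- Min vertex cover = Max matching = 4
- Max independent set = Total vertices - Min vertex cover
- Max independent set = 9 - 4 = 5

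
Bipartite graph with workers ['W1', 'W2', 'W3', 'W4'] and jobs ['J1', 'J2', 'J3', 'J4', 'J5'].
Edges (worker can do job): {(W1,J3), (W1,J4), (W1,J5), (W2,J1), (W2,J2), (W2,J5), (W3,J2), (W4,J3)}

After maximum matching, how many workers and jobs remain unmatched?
Unmatched: 0 workers, 1 jobs

Maximum matching size: 4
Workers: 4 total, 4 matched, 0 unmatched
Jobs: 5 total, 4 matched, 1 unmatched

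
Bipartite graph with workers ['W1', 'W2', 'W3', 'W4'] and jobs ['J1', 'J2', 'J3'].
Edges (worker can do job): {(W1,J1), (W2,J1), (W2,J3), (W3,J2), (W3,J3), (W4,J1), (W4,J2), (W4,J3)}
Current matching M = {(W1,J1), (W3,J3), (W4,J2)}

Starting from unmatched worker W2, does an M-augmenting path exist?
No augmenting path from W2

Alternating search from W2 reaches jobs: {J1, J2, J3}.
Every reachable job is already matched in M, and following those matched edges back to workers exposes no further unvisited jobs.
No M-augmenting path from W2 exists.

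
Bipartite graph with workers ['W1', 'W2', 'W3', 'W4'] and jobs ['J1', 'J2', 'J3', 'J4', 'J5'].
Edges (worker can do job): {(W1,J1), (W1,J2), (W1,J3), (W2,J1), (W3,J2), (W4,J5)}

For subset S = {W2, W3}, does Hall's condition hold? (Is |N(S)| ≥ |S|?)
Yes: |N(S)| = 2, |S| = 2

Subset S = {W2, W3}
Neighbors N(S) = {J1, J2}

|N(S)| = 2, |S| = 2
Hall's condition: |N(S)| ≥ |S| is satisfied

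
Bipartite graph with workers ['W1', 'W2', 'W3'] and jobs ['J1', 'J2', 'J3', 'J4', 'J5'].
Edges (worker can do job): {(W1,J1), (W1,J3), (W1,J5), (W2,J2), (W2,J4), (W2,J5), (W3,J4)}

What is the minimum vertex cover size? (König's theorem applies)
Minimum vertex cover size = 3

By König's theorem: in bipartite graphs,
min vertex cover = max matching = 3

Maximum matching has size 3, so minimum vertex cover also has size 3.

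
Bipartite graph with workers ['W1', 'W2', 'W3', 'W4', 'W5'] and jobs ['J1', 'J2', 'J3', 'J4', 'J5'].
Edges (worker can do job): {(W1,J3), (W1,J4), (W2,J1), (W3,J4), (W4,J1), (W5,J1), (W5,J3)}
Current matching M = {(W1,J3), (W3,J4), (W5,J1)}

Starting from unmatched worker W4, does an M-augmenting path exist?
No augmenting path from W4

Alternating search from W4 reaches jobs: {J1, J3, J4}.
Every reachable job is already matched in M, and following those matched edges back to workers exposes no further unvisited jobs.
No M-augmenting path from W4 exists.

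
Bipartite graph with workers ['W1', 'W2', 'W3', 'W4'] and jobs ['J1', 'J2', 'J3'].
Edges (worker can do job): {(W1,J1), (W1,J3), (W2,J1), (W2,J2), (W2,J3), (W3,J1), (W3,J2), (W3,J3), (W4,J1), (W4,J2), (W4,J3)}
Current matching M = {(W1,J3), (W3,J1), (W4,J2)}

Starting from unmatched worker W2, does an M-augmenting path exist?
No augmenting path from W2

Alternating search from W2 reaches jobs: {J1, J2, J3}.
Every reachable job is already matched in M, and following those matched edges back to workers exposes no further unvisited jobs.
No M-augmenting path from W2 exists.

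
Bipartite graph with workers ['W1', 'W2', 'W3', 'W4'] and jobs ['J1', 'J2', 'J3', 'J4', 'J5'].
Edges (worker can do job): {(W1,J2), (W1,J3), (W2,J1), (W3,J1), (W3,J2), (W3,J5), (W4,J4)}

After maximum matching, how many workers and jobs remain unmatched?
Unmatched: 0 workers, 1 jobs

Maximum matching size: 4
Workers: 4 total, 4 matched, 0 unmatched
Jobs: 5 total, 4 matched, 1 unmatched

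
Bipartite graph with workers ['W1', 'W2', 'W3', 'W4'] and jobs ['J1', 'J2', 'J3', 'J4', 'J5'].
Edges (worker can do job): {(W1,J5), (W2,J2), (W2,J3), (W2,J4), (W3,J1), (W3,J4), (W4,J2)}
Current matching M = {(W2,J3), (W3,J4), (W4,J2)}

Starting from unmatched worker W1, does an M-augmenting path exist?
Yes: W1 → J5

An M-augmenting path alternates non-matching / matching edges, starting and ending at unmatched vertices.
Path: W1 → J5
(J5 is unmatched in M, so the path is augmenting.)
Flipping edges along this path would increase |M| from 3 to 4.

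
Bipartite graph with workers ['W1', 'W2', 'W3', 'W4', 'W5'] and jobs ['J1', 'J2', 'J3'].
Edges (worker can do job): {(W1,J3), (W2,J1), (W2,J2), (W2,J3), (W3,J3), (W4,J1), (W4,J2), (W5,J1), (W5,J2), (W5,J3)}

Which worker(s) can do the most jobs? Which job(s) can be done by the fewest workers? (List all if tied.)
Most versatile: W2, W5 (3 jobs); Least covered: J1, J2 (3 workers)

Worker degrees (jobs they can do): W1:1, W2:3, W3:1, W4:2, W5:3
Job degrees (workers who can do it): J1:3, J2:3, J3:4

Maximum worker degree is 3, achieved by: W2, W5
Minimum job degree is 3, achieved by: J1, J2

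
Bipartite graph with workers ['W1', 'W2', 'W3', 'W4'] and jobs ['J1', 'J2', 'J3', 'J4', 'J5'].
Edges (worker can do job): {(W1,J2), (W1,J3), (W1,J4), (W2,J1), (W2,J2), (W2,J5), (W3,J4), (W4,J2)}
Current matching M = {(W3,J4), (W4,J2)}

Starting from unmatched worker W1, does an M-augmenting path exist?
Yes: W1 → J3

An M-augmenting path alternates non-matching / matching edges, starting and ending at unmatched vertices.
Path: W1 → J3
(J3 is unmatched in M, so the path is augmenting.)
Flipping edges along this path would increase |M| from 2 to 3.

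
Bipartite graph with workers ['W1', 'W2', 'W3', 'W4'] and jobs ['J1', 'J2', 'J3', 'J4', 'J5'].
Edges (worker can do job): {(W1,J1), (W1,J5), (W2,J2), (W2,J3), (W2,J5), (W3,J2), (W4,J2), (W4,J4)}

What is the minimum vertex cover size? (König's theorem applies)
Minimum vertex cover size = 4

By König's theorem: in bipartite graphs,
min vertex cover = max matching = 4

Maximum matching has size 4, so minimum vertex cover also has size 4.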